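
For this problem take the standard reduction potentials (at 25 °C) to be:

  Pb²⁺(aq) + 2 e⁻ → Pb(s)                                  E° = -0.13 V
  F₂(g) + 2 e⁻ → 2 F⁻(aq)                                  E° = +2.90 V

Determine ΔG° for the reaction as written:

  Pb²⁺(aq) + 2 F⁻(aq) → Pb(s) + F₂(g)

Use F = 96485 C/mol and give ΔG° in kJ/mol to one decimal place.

+584.7 kJ/mol

As written, Pb²⁺/Pb is reduced (cathode) and F₂/F⁻ is oxidised (anode), so E°cell = (-0.13) − (+2.90) = -3.03 V.
Balancing electrons gives n = 2.
ΔG° = −nFE° = −(2)(96485)(-3.03) = 584,699 J = +584.7 kJ/mol.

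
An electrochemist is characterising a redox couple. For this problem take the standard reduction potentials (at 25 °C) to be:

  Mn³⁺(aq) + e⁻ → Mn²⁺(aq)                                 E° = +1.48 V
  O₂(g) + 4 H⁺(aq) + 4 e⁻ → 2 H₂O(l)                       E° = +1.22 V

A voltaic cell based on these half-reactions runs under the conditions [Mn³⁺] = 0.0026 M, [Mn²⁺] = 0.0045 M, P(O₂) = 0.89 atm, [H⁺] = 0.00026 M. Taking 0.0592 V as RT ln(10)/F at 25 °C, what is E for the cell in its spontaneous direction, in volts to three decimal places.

+0.459 V

Mn³⁺/Mn²⁺ is the cathode (higher E°), O₂/H₂O the anode: E°cell = +1.48 − (+1.22) = +0.26 V, n = 4.
Overall: 4 Mn³⁺(aq) + 2 H₂O(l) → 4 Mn²⁺(aq) + O₂(g) + 4 H⁺(aq)
Q = [Mn²⁺]^4·P(O₂)·[H⁺]^4 / ([Mn³⁺]^4); log Q = -13.438.
E = E° − (0.0592/n) log Q = +0.26 − (0.0592/4)(-13.438) = +0.459 V.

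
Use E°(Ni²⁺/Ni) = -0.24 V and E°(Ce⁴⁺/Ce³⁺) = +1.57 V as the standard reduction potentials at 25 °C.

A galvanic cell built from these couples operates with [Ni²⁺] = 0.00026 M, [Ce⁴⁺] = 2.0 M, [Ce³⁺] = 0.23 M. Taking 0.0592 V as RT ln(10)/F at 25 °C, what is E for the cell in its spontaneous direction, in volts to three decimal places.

Ce⁴⁺/Ce³⁺ is the cathode (higher E°), Ni²⁺/Ni the anode: E°cell = +1.57 − (-0.24) = +1.81 V, n = 2.
Overall: 2 Ce⁴⁺(aq) + Ni(s) → 2 Ce³⁺(aq) + Ni²⁺(aq)
Q = [Ce³⁺]^2·[Ni²⁺] / ([Ce⁴⁺]^2); log Q = -5.464.
E = E° − (0.0592/n) log Q = +1.81 − (0.0592/2)(-5.464) = +1.972 V.

+1.972 V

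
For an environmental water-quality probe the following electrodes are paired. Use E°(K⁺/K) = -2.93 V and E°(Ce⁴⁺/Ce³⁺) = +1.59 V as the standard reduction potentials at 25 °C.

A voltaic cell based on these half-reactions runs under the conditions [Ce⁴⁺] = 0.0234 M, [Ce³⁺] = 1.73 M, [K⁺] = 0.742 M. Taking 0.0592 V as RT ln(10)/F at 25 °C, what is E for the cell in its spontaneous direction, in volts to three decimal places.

+4.417 V

Ce⁴⁺/Ce³⁺ is the cathode (higher E°), K⁺/K the anode: E°cell = +1.59 − (-2.93) = +4.52 V, n = 1.
Overall: Ce⁴⁺(aq) + K(s) → Ce³⁺(aq) + K⁺(aq)
Q = [Ce³⁺]·[K⁺] / ([Ce⁴⁺]); log Q = 1.739.
E = E° − (0.0592/n) log Q = +4.52 − (0.0592/1)(1.739) = +4.417 V.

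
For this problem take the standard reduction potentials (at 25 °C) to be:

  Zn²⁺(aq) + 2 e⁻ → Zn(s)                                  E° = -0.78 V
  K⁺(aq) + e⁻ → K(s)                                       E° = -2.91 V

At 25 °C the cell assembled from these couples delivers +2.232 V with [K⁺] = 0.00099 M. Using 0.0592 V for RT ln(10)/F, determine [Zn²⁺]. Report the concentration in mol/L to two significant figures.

Zn²⁺/Zn is the cathode, K⁺/K the anode: E°cell = +2.13 V, n = 2.
Overall reaction: Zn²⁺(aq) + 2 K(s) → Zn(s) + 2 K⁺(aq); Q = [K⁺]^2/[Zn²⁺]^1.
From E = E° − (0.0592/n) log Q: log Q = (E° − E)·n/0.0592 = (+2.13 − (+2.232))·2/0.0592 = -3.4459.
So 1·log[Zn²⁺] = 2·log(0.00099) − log Q = -6.0087 − (-3.4459) = -2.5628; [Zn²⁺] = 10^(-2.5628) ≈ 0.0027 M.

0.0027 M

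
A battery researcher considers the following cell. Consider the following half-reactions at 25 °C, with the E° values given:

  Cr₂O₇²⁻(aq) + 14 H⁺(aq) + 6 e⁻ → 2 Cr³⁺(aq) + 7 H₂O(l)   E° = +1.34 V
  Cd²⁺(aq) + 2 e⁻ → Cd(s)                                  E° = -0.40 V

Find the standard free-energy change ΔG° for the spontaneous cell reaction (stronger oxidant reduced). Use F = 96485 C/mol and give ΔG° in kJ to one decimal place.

Cr₂O₇²⁻/Cr³⁺ (E° = +1.34 V) is the cathode; Cd²⁺/Cd (E° = -0.40 V) is the anode, so E°cell = +1.74 V.
Balancing electrons gives n = 6 (lcm of 6 and 2).
ΔG° = −nFE° = −(6)(96485)(+1.74) = -1,007,303 J = -1007.3 kJ.

-1007.3 kJ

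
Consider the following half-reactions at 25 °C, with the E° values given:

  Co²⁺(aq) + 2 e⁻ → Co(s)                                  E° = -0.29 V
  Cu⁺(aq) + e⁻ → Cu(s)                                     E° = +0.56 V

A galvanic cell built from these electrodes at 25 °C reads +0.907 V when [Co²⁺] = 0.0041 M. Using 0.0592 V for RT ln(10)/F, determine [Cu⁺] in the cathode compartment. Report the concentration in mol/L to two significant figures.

0.59 M

Cu⁺/Cu is the cathode, Co²⁺/Co the anode: E°cell = +0.85 V, n = 2.
Overall reaction: 2 Cu⁺(aq) + Co(s) → 2 Cu(s) + Co²⁺(aq); Q = [Co²⁺]^1/[Cu⁺]^2.
From E = E° − (0.0592/n) log Q: log Q = (E° − E)·n/0.0592 = (+0.85 − (+0.907))·2/0.0592 = -1.9257.
So 2·log[Cu⁺] = 1·log(0.0041) − log Q = -2.3872 − (-1.9257) = -0.4615; log[Cu⁺] = -0.4615 / 2 = -0.2308; [Cu⁺] = 10^(-0.2308) ≈ 0.59 M.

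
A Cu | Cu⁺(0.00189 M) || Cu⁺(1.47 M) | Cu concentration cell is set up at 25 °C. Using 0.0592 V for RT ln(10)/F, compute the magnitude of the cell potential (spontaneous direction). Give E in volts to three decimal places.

For a concentration cell E°cell = 0. The 1.47 M side is the cathode (reduction is favoured where [Cu⁺] is higher).
With n = 1, E = −(0.0592/1) log([Cu⁺]ₐₙ/[Cu⁺]꜀ₐₜ) = −(0.0592/1) log(0.00189/1.47) = −(0.0592/1)(-2.891) = +0.171 V.

+0.171 V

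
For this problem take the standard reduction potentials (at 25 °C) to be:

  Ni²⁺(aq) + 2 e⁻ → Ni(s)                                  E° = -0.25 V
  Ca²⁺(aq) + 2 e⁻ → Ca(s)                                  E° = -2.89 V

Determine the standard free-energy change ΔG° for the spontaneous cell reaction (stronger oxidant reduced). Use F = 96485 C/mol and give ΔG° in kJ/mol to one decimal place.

Ni²⁺/Ni (E° = -0.25 V) is the cathode; Ca²⁺/Ca (E° = -2.89 V) is the anode, so E°cell = +2.64 V.
Balancing electrons gives n = 2 (lcm of 2 and 2).
ΔG° = −nFE° = −(2)(96485)(+2.64) = -509,441 J = -509.4 kJ/mol.

-509.4 kJ/mol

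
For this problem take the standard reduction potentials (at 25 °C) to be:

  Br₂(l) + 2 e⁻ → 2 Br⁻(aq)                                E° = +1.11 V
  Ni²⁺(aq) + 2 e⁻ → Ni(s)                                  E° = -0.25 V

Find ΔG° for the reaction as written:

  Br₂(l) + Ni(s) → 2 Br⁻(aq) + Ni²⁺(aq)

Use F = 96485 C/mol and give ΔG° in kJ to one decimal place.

As written, Br₂/Br⁻ is reduced (cathode) and Ni²⁺/Ni is oxidised (anode), so E°cell = (+1.11) − (-0.25) = +1.36 V.
Balancing electrons gives n = 2.
ΔG° = −nFE° = −(2)(96485)(+1.36) = -262,439 J = -262.4 kJ.

-262.4 kJ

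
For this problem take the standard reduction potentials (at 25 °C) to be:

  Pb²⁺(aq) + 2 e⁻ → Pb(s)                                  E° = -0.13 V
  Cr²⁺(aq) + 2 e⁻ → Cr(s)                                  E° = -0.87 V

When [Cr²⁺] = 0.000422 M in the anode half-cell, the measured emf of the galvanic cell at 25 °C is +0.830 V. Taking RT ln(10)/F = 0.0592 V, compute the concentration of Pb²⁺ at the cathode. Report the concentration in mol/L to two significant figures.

Pb²⁺/Pb is the cathode, Cr²⁺/Cr the anode: E°cell = +0.74 V, n = 2.
Overall reaction: Pb²⁺(aq) + Cr(s) → Pb(s) + Cr²⁺(aq); Q = [Cr²⁺]^1/[Pb²⁺]^1.
From E = E° − (0.0592/n) log Q: log Q = (E° − E)·n/0.0592 = (+0.74 − (+0.830))·2/0.0592 = -3.0405.
So 1·log[Pb²⁺] = 1·log(0.000422) − log Q = -3.3747 − (-3.0405) = -0.3342; [Pb²⁺] = 10^(-0.3342) ≈ 0.46 M.

0.46 M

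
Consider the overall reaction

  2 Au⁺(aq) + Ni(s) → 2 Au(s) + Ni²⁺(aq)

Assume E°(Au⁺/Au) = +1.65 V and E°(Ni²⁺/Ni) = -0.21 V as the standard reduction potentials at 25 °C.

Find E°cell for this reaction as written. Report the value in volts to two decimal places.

+1.86 V

The Au⁺/Au couple has the higher reduction potential, so it is the cathode; Ni²⁺/Ni is oxidised at the anode.
E°cell = E°(cathode) − E°(anode) = (+1.65) − (-0.21) = +1.86 V.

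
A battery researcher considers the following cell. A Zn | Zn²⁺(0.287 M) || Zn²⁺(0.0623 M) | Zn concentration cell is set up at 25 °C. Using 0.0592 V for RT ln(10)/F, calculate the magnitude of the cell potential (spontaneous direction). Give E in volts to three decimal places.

+0.020 V

For a concentration cell E°cell = 0. The 0.287 M side is the cathode (reduction is favoured where [Zn²⁺] is higher).
With n = 2, E = −(0.0592/2) log([Zn²⁺]ₐₙ/[Zn²⁺]꜀ₐₜ) = −(0.0592/2) log(0.0623/0.287) = −(0.0592/2)(-0.663) = +0.020 V.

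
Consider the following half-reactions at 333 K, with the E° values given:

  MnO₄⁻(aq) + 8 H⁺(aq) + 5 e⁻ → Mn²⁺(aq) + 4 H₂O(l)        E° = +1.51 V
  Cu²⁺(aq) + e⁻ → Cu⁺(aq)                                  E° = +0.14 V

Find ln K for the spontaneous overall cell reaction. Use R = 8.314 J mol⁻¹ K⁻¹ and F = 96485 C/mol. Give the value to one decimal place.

238.7

Cathode: MnO₄⁻/Mn²⁺; anode: Cu²⁺/Cu⁺. E°cell = (+1.51) − (+0.14) = +1.37 V, with n = 5.
ΔG° = −nFE° = −RT ln K, so ln K = nFE°/(RT) = (5)(96485)(+1.37) / ((8.314)(333)) = 238.724.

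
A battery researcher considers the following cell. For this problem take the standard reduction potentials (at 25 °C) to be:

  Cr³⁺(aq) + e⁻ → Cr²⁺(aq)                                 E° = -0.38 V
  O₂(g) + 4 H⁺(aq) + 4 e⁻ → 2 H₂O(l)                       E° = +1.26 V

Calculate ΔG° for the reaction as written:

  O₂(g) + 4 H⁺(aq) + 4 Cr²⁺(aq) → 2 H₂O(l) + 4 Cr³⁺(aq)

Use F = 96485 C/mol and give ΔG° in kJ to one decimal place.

-632.9 kJ

As written, O₂/H₂O is reduced (cathode) and Cr³⁺/Cr²⁺ is oxidised (anode), so E°cell = (+1.26) − (-0.38) = +1.64 V.
Balancing electrons gives n = 4.
ΔG° = −nFE° = −(4)(96485)(+1.64) = -632,942 J = -632.9 kJ.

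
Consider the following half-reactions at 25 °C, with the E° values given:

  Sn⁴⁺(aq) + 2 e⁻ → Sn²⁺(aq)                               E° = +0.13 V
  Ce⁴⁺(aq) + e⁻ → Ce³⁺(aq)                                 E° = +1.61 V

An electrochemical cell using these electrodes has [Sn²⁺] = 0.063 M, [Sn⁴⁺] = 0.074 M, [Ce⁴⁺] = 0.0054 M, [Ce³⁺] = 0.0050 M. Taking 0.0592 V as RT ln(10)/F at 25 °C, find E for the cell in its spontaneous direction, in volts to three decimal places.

Ce⁴⁺/Ce³⁺ is the cathode (higher E°), Sn⁴⁺/Sn²⁺ the anode: E°cell = +1.61 − (+0.13) = +1.48 V, n = 2.
Overall: 2 Ce⁴⁺(aq) + Sn²⁺(aq) → 2 Ce³⁺(aq) + Sn⁴⁺(aq)
Q = [Ce³⁺]^2·[Sn⁴⁺] / ([Ce⁴⁺]^2·[Sn²⁺]); log Q = 0.003.
E = E° − (0.0592/n) log Q = +1.48 − (0.0592/2)(0.003) = +1.480 V.

+1.480 V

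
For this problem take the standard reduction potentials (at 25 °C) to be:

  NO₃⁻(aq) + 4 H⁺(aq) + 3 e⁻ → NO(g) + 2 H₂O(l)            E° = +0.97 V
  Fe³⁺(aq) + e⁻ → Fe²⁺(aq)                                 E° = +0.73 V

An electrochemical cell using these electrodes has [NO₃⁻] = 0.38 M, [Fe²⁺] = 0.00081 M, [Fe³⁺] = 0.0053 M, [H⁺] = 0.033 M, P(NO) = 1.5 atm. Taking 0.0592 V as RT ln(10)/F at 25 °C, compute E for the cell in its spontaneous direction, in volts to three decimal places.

NO₃⁻/NO is the cathode (higher E°), Fe³⁺/Fe²⁺ the anode: E°cell = +0.97 − (+0.73) = +0.24 V, n = 3.
Overall: NO₃⁻(aq) + 4 H⁺(aq) + 3 Fe²⁺(aq) → NO(g) + 2 H₂O(l) + 3 Fe³⁺(aq)
Q = P(NO)·[Fe³⁺]^3 / ([NO₃⁻]·[H⁺]^4·[Fe²⁺]^3); log Q = 8.970.
E = E° − (0.0592/n) log Q = +0.24 − (0.0592/3)(8.970) = +0.063 V.

+0.063 V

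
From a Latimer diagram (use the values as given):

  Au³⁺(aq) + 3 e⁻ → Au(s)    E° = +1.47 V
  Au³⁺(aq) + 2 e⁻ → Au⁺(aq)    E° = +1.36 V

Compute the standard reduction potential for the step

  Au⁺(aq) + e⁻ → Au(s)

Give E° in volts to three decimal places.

+1.690 V

Sequential free energies add, so n₃E°₃ = n₁E°₁ + n₂E°₂.
With n₃ = 3, and the known step contributing 2×(+1.36) V, the unknown satisfies 1·E° = 3×(+1.47) − 2×(+1.36) = +1.690.
E° = +1.690 / 1 = +1.690 V.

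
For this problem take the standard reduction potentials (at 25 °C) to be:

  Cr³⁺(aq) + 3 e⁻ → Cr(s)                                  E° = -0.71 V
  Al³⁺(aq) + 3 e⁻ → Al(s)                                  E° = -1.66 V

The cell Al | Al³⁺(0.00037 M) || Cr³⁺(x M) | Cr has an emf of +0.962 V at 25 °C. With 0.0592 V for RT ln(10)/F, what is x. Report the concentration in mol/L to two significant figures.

Cr³⁺/Cr is the cathode, Al³⁺/Al the anode: E°cell = +0.95 V, n = 3.
Overall reaction: Cr³⁺(aq) + Al(s) → Cr(s) + Al³⁺(aq); Q = [Al³⁺]^1/[Cr³⁺]^1.
From E = E° − (0.0592/n) log Q: log Q = (E° − E)·n/0.0592 = (+0.95 − (+0.962))·3/0.0592 = -0.6081.
So 1·log[Cr³⁺] = 1·log(0.00037) − log Q = -3.4318 − (-0.6081) = -2.8237; [Cr³⁺] = 10^(-2.8237) ≈ 0.0015 M.

0.0015 M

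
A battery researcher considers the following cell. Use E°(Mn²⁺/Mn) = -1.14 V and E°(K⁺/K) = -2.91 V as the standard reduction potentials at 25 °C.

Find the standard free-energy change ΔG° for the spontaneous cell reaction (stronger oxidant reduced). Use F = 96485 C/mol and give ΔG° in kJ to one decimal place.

-341.6 kJ

Mn²⁺/Mn (E° = -1.14 V) is the cathode; K⁺/K (E° = -2.91 V) is the anode, so E°cell = +1.77 V.
Balancing electrons gives n = 2 (lcm of 2 and 1).
ΔG° = −nFE° = −(2)(96485)(+1.77) = -341,557 J = -341.6 kJ.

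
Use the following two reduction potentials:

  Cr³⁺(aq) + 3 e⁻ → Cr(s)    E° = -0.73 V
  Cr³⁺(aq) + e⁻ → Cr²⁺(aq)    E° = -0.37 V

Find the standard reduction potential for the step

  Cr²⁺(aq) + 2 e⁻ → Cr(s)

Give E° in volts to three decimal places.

-0.910 V

Sequential free energies add, so n₃E°₃ = n₁E°₁ + n₂E°₂.
With n₃ = 3, and the known step contributing 1×(-0.37) V, the unknown satisfies 2·E° = 3×(-0.73) − 1×(-0.37) = -1.820.
E° = -1.820 / 2 = -0.910 V.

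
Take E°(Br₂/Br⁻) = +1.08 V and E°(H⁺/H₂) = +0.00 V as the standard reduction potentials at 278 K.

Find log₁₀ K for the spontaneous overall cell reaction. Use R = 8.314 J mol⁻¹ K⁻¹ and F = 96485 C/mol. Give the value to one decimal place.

Cathode: Br₂/Br⁻; anode: H⁺/H₂. E°cell = (+1.08) − (+0.00) = +1.08 V, with n = 2.
ΔG° = −nFE° = −RT ln K, so ln K = nFE°/(RT) = (2)(96485)(+1.08) / ((8.314)(278)) = 90.169.
log₁₀ K = 90.169 / ln 10 = 39.2.

39.2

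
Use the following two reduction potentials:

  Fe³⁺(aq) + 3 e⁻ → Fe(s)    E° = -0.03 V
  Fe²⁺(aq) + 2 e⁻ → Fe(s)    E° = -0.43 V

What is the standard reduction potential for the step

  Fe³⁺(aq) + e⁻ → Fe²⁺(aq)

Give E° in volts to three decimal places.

+0.770 V

Sequential free energies add, so n₃E°₃ = n₁E°₁ + n₂E°₂.
With n₃ = 3, and the known step contributing 2×(-0.43) V, the unknown satisfies 1·E° = 3×(-0.03) − 2×(-0.43) = +0.770.
E° = +0.770 / 1 = +0.770 V.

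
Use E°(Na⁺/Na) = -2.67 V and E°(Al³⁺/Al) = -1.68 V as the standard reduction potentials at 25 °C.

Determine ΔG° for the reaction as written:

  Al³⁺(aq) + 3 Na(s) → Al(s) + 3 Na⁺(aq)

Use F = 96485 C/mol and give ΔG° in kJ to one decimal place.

-286.6 kJ

As written, Al³⁺/Al is reduced (cathode) and Na⁺/Na is oxidised (anode), so E°cell = (-1.68) − (-2.67) = +0.99 V.
Balancing electrons gives n = 3.
ΔG° = −nFE° = −(3)(96485)(+0.99) = -286,560 J = -286.6 kJ.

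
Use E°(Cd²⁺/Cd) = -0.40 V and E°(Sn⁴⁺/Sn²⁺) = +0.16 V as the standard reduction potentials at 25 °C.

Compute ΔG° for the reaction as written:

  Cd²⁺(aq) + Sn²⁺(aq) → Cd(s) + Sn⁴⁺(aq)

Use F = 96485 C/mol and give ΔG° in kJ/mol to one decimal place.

As written, Cd²⁺/Cd is reduced (cathode) and Sn⁴⁺/Sn²⁺ is oxidised (anode), so E°cell = (-0.40) − (+0.16) = -0.56 V.
Balancing electrons gives n = 2.
ΔG° = −nFE° = −(2)(96485)(-0.56) = 108,063 J = +108.1 kJ/mol.

+108.1 kJ/mol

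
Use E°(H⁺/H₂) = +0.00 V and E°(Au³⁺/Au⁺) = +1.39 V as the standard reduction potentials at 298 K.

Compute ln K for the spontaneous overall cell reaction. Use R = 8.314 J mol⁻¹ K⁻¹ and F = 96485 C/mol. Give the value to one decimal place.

108.3

Cathode: Au³⁺/Au⁺; anode: H⁺/H₂. E°cell = (+1.39) − (+0.00) = +1.39 V, with n = 2.
ΔG° = −nFE° = −RT ln K, so ln K = nFE°/(RT) = (2)(96485)(+1.39) / ((8.314)(298)) = 108.263.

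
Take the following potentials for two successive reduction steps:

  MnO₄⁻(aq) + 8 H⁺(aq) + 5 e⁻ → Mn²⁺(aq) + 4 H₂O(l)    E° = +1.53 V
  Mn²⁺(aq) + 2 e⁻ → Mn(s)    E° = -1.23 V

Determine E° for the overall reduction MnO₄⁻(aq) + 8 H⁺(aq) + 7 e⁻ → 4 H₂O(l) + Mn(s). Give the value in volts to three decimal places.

Since ΔG° = −nFE° is additive over sequential reductions, n₃E°₃ = n₁E°₁ + n₂E°₂.
E°₃ = (5×+1.53 + 2×-1.23) / 7 = (+5.190) / 7 = +0.741 V.
Simply averaging or adding the two E° values would be wrong; the electron-weighted sum is required.

+0.741 V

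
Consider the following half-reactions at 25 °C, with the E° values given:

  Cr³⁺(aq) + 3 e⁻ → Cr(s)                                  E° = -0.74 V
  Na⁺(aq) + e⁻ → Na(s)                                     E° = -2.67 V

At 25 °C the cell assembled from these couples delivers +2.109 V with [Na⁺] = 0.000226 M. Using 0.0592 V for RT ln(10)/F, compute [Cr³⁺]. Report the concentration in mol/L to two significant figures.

0.014 M

Cr³⁺/Cr is the cathode, Na⁺/Na the anode: E°cell = +1.93 V, n = 3.
Overall reaction: Cr³⁺(aq) + 3 Na(s) → Cr(s) + 3 Na⁺(aq); Q = [Na⁺]^3/[Cr³⁺]^1.
From E = E° − (0.0592/n) log Q: log Q = (E° − E)·n/0.0592 = (+1.93 − (+2.109))·3/0.0592 = -9.0709.
So 1·log[Cr³⁺] = 3·log(0.000226) − log Q = -10.9377 − (-9.0709) = -1.8668; [Cr³⁺] = 10^(-1.8668) ≈ 0.014 M.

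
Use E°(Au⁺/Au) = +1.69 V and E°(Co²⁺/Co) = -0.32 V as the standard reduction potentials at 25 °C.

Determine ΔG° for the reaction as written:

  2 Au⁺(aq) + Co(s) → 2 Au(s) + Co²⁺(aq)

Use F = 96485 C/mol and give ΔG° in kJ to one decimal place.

As written, Au⁺/Au is reduced (cathode) and Co²⁺/Co is oxidised (anode), so E°cell = (+1.69) − (-0.32) = +2.01 V.
Balancing electrons gives n = 2.
ΔG° = −nFE° = −(2)(96485)(+2.01) = -387,870 J = -387.9 kJ.

-387.9 kJ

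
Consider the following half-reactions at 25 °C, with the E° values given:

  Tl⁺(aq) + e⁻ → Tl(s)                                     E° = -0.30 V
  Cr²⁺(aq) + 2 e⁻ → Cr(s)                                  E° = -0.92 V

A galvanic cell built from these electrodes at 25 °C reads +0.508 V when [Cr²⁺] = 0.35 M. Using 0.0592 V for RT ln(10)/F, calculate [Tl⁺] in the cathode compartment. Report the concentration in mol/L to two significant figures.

0.0076 M

Tl⁺/Tl is the cathode, Cr²⁺/Cr the anode: E°cell = +0.62 V, n = 2.
Overall reaction: 2 Tl⁺(aq) + Cr(s) → 2 Tl(s) + Cr²⁺(aq); Q = [Cr²⁺]^1/[Tl⁺]^2.
From E = E° − (0.0592/n) log Q: log Q = (E° − E)·n/0.0592 = (+0.62 − (+0.508))·2/0.0592 = 3.7838.
So 2·log[Tl⁺] = 1·log(0.35) − log Q = -0.4559 − (3.7838) = -4.2397; log[Tl⁺] = -4.2397 / 2 = -2.1199; [Tl⁺] = 10^(-2.1199) ≈ 0.0076 M.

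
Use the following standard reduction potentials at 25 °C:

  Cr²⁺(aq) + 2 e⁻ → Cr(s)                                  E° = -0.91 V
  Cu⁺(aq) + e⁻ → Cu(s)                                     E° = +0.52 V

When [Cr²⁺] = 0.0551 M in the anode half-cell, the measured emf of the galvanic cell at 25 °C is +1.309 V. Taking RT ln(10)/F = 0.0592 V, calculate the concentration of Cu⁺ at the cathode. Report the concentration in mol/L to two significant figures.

0.0021 M

Cu⁺/Cu is the cathode, Cr²⁺/Cr the anode: E°cell = +1.43 V, n = 2.
Overall reaction: 2 Cu⁺(aq) + Cr(s) → 2 Cu(s) + Cr²⁺(aq); Q = [Cr²⁺]^1/[Cu⁺]^2.
From E = E° − (0.0592/n) log Q: log Q = (E° − E)·n/0.0592 = (+1.43 − (+1.309))·2/0.0592 = 4.0878.
So 2·log[Cu⁺] = 1·log(0.0551) − log Q = -1.2588 − (4.0878) = -5.3466; log[Cu⁺] = -5.3466 / 2 = -2.6733; [Cu⁺] = 10^(-2.6733) ≈ 0.0021 M.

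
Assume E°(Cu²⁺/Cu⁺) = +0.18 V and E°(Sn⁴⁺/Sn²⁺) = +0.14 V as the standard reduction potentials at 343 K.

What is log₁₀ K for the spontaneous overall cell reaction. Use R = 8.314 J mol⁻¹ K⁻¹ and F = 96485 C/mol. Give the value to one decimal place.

1.2

Cathode: Cu²⁺/Cu⁺; anode: Sn⁴⁺/Sn²⁺. E°cell = (+0.18) − (+0.14) = +0.04 V, with n = 2.
ΔG° = −nFE° = −RT ln K, so ln K = nFE°/(RT) = (2)(96485)(+0.04) / ((8.314)(343)) = 2.707.
log₁₀ K = 2.707 / ln 10 = 1.2.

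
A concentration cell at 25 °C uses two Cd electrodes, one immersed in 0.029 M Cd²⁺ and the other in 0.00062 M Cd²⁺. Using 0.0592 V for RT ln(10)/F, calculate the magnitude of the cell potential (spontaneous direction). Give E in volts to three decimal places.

+0.049 V

For a concentration cell E°cell = 0. The 0.029 M side is the cathode (reduction is favoured where [Cd²⁺] is higher).
With n = 2, E = −(0.0592/2) log([Cd²⁺]ₐₙ/[Cd²⁺]꜀ₐₜ) = −(0.0592/2) log(0.00062/0.029) = −(0.0592/2)(-1.670) = +0.049 V.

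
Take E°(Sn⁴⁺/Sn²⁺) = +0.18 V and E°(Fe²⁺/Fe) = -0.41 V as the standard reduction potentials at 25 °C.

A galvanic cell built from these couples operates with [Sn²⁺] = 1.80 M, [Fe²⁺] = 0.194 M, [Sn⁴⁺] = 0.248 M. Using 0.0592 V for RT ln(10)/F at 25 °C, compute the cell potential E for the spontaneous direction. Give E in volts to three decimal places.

Sn⁴⁺/Sn²⁺ is the cathode (higher E°), Fe²⁺/Fe the anode: E°cell = +0.18 − (-0.41) = +0.59 V, n = 2.
Overall: Sn⁴⁺(aq) + Fe(s) → Sn²⁺(aq) + Fe²⁺(aq)
Q = [Sn²⁺]·[Fe²⁺] / ([Sn⁴⁺]); log Q = 0.149.
E = E° − (0.0592/n) log Q = +0.59 − (0.0592/2)(0.149) = +0.586 V.

+0.586 V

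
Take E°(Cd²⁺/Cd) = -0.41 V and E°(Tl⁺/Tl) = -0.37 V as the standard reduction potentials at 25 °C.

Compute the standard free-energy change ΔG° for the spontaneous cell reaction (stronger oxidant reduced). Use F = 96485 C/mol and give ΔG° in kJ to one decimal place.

-7.7 kJ

Tl⁺/Tl (E° = -0.37 V) is the cathode; Cd²⁺/Cd (E° = -0.41 V) is the anode, so E°cell = +0.04 V.
Balancing electrons gives n = 2 (lcm of 1 and 2).
ΔG° = −nFE° = −(2)(96485)(+0.04) = -7,719 J = -7.7 kJ.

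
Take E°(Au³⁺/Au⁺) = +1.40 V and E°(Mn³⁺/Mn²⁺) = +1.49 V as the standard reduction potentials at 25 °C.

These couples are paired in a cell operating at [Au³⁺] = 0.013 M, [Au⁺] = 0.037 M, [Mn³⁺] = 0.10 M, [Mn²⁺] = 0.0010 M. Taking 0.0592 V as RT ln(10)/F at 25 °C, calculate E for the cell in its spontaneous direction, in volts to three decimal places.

+0.222 V

Mn³⁺/Mn²⁺ is the cathode (higher E°), Au³⁺/Au⁺ the anode: E°cell = +1.49 − (+1.40) = +0.09 V, n = 2.
Overall: 2 Mn³⁺(aq) + Au⁺(aq) → 2 Mn²⁺(aq) + Au³⁺(aq)
Q = [Mn²⁺]^2·[Au³⁺] / ([Mn³⁺]^2·[Au⁺]); log Q = -4.454.
E = E° − (0.0592/n) log Q = +0.09 − (0.0592/2)(-4.454) = +0.222 V.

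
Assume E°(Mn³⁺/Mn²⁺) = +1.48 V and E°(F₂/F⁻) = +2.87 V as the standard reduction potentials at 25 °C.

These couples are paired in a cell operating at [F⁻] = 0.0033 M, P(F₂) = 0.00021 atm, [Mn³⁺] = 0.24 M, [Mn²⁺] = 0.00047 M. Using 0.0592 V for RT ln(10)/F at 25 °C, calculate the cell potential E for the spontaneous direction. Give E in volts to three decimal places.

+1.268 V

F₂/F⁻ is the cathode (higher E°), Mn³⁺/Mn²⁺ the anode: E°cell = +2.87 − (+1.48) = +1.39 V, n = 2.
Overall: F₂(g) + 2 Mn²⁺(aq) → 2 F⁻(aq) + 2 Mn³⁺(aq)
Q = [F⁻]^2·[Mn³⁺]^2 / (P(F₂)·[Mn²⁺]^2); log Q = 4.131.
E = E° − (0.0592/n) log Q = +1.39 − (0.0592/2)(4.131) = +1.268 V.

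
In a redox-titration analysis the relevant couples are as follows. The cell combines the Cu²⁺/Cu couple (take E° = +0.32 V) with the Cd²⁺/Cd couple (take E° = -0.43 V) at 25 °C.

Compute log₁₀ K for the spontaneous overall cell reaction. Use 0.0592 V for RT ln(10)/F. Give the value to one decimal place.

25.3

Cathode: Cu²⁺/Cu; anode: Cd²⁺/Cd. E°cell = +0.75 V, n = 2.
log K = nE°cell / 0.0592 = (2)(+0.75) / 0.0592 = 25.3.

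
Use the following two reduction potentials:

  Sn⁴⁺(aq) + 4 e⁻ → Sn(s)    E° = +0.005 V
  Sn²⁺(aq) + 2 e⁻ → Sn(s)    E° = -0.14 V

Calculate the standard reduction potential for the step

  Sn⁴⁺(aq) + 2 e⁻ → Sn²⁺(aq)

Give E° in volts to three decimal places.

+0.150 V

Sequential free energies add, so n₃E°₃ = n₁E°₁ + n₂E°₂.
With n₃ = 4, and the known step contributing 2×(-0.14) V, the unknown satisfies 2·E° = 4×(+0.005) − 2×(-0.14) = +0.300.
E° = +0.300 / 2 = +0.150 V.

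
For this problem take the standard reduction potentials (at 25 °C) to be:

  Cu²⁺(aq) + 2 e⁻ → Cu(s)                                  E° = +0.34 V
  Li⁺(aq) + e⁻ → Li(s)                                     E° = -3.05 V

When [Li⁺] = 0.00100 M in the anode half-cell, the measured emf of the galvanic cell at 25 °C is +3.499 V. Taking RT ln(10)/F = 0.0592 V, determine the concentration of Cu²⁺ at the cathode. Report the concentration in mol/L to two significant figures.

Cu²⁺/Cu is the cathode, Li⁺/Li the anode: E°cell = +3.39 V, n = 2.
Overall reaction: Cu²⁺(aq) + 2 Li(s) → Cu(s) + 2 Li⁺(aq); Q = [Li⁺]^2/[Cu²⁺]^1.
From E = E° − (0.0592/n) log Q: log Q = (E° − E)·n/0.0592 = (+3.39 − (+3.499))·2/0.0592 = -3.6824.
So 1·log[Cu²⁺] = 2·log(0.001) − log Q = -6.0000 − (-3.6824) = -2.3176; [Cu²⁺] = 10^(-2.3176) ≈ 0.0048 M.

0.0048 M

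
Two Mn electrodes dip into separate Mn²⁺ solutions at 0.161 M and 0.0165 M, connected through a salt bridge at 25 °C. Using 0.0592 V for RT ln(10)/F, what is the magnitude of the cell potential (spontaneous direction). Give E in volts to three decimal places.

For a concentration cell E°cell = 0. The 0.161 M side is the cathode (reduction is favoured where [Mn²⁺] is higher).
With n = 2, E = −(0.0592/2) log([Mn²⁺]ₐₙ/[Mn²⁺]꜀ₐₜ) = −(0.0592/2) log(0.0165/0.161) = −(0.0592/2)(-0.989) = +0.029 V.

+0.029 V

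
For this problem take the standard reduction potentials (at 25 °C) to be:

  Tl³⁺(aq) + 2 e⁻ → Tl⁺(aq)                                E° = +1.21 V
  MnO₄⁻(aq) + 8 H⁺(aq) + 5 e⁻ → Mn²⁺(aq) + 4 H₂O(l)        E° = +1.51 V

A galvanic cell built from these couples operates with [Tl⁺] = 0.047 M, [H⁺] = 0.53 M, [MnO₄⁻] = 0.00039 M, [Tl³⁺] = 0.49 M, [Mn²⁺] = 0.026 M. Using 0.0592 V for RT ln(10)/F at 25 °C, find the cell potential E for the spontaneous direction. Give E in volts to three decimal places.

MnO₄⁻/Mn²⁺ is the cathode (higher E°), Tl³⁺/Tl⁺ the anode: E°cell = +1.51 − (+1.21) = +0.30 V, n = 10.
Overall: 2 MnO₄⁻(aq) + 16 H⁺(aq) + 5 Tl⁺(aq) → 2 Mn²⁺(aq) + 8 H₂O(l) + 5 Tl³⁺(aq)
Q = [Mn²⁺]^2·[Tl³⁺]^5 / ([MnO₄⁻]^2·[H⁺]^16·[Tl⁺]^5); log Q = 13.150.
E = E° − (0.0592/n) log Q = +0.30 − (0.0592/10)(13.150) = +0.222 V.

+0.222 V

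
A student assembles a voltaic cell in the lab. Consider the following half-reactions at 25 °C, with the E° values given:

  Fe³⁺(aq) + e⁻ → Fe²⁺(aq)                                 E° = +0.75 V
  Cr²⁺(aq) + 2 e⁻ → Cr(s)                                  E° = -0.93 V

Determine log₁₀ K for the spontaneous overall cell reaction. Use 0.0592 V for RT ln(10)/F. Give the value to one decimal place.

Cathode: Fe³⁺/Fe²⁺; anode: Cr²⁺/Cr. E°cell = +1.68 V, n = 2.
log K = nE°cell / 0.0592 = (2)(+1.68) / 0.0592 = 56.8.

56.8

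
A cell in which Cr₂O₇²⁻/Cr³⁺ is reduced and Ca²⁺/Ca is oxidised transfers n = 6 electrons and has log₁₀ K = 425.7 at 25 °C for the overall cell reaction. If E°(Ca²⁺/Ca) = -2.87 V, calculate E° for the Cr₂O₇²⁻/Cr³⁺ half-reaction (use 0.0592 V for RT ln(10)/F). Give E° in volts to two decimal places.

E°cell = (0.0592/n)·log K = (0.0592/6)(425.7) = +4.200 V.
Since Cr₂O₇²⁻/Cr³⁺ is the cathode and Ca²⁺/Ca the anode, E°cell = E°(Cr₂O₇²⁻/Cr³⁺) − E°(Ca²⁺/Ca).
So E°(Cr₂O₇²⁻/Cr³⁺) = E°cell + E°(Ca²⁺/Ca) = +4.200 + (-2.87) = +1.33 V.

+1.33 V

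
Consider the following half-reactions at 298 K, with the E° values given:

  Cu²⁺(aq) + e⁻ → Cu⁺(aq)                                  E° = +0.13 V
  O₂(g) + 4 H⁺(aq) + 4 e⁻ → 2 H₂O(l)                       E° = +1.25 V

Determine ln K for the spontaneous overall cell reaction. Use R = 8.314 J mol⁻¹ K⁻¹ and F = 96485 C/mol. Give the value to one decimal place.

174.5

Cathode: O₂/H₂O; anode: Cu²⁺/Cu⁺. E°cell = (+1.25) − (+0.13) = +1.12 V, with n = 4.
ΔG° = −nFE° = −RT ln K, so ln K = nFE°/(RT) = (4)(96485)(+1.12) / ((8.314)(298)) = 174.466.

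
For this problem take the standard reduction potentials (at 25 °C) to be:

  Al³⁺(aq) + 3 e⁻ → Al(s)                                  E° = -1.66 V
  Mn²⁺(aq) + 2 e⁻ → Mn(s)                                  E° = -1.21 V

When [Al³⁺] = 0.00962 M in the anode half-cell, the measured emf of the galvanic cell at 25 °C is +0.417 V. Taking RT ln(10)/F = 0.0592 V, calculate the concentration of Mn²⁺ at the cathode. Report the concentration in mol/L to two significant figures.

0.0035 M

Mn²⁺/Mn is the cathode, Al³⁺/Al the anode: E°cell = +0.45 V, n = 6.
Overall reaction: 3 Mn²⁺(aq) + 2 Al(s) → 3 Mn(s) + 2 Al³⁺(aq); Q = [Al³⁺]^2/[Mn²⁺]^3.
From E = E° − (0.0592/n) log Q: log Q = (E° − E)·n/0.0592 = (+0.45 − (+0.417))·6/0.0592 = 3.3446.
So 3·log[Mn²⁺] = 2·log(0.00962) − log Q = -4.0336 − (3.3446) = -7.3782; log[Mn²⁺] = -7.3782 / 3 = -2.4594; [Mn²⁺] = 10^(-2.4594) ≈ 0.0035 M.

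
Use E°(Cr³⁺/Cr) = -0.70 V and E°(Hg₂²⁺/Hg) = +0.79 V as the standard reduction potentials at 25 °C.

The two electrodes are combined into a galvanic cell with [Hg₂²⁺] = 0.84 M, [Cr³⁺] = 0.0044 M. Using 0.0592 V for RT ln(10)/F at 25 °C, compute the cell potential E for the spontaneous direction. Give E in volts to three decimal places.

+1.534 V

Hg₂²⁺/Hg is the cathode (higher E°), Cr³⁺/Cr the anode: E°cell = +0.79 − (-0.70) = +1.49 V, n = 6.
Overall: 3 Hg₂²⁺(aq) + 2 Cr(s) → 6 Hg(l) + 2 Cr³⁺(aq)
Q = [Cr³⁺]^2 / ([Hg₂²⁺]^3); log Q = -4.486.
E = E° − (0.0592/n) log Q = +1.49 − (0.0592/6)(-4.486) = +1.534 V.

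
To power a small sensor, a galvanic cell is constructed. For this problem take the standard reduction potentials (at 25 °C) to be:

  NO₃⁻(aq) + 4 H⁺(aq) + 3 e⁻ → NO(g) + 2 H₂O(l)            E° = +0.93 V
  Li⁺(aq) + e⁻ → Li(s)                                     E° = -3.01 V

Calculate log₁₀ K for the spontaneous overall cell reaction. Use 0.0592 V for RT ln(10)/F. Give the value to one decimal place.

Cathode: NO₃⁻/NO; anode: Li⁺/Li. E°cell = +3.94 V, n = 3.
log K = nE°cell / 0.0592 = (3)(+3.94) / 0.0592 = 199.7.

199.7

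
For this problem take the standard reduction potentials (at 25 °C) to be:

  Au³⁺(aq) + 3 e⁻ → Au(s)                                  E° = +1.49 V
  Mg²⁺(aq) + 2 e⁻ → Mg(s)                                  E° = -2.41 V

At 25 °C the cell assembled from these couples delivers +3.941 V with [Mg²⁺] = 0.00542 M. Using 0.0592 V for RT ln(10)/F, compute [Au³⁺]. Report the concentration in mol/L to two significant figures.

0.048 M

Au³⁺/Au is the cathode, Mg²⁺/Mg the anode: E°cell = +3.90 V, n = 6.
Overall reaction: 2 Au³⁺(aq) + 3 Mg(s) → 2 Au(s) + 3 Mg²⁺(aq); Q = [Mg²⁺]^3/[Au³⁺]^2.
From E = E° − (0.0592/n) log Q: log Q = (E° − E)·n/0.0592 = (+3.90 − (+3.941))·6/0.0592 = -4.1554.
So 2·log[Au³⁺] = 3·log(0.00542) − log Q = -6.7980 − (-4.1554) = -2.6426; log[Au³⁺] = -2.6426 / 2 = -1.3213; [Au³⁺] = 10^(-1.3213) ≈ 0.048 M.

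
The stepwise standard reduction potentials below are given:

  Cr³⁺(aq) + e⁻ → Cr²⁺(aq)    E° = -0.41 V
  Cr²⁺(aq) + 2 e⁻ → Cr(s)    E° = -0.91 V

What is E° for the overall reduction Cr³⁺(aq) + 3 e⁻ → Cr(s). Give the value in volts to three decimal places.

-0.743 V

Adding the free-energy changes (−nFE°) of the two steps gives −n₃FE°₃ = −n₁FE°₁ − n₂FE°₂.
E°₃ = (1×-0.41 + 2×-0.91) / 3 = (-2.230) / 3 = -0.743 V.
Simply averaging or adding the two E° values would be wrong; the electron-weighted sum is required.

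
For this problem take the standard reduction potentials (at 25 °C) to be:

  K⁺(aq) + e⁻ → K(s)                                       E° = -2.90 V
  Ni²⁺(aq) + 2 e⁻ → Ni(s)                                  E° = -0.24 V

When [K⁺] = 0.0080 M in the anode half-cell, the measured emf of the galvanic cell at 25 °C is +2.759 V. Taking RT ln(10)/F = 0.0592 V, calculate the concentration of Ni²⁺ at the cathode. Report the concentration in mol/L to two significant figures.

Ni²⁺/Ni is the cathode, K⁺/K the anode: E°cell = +2.66 V, n = 2.
Overall reaction: Ni²⁺(aq) + 2 K(s) → Ni(s) + 2 K⁺(aq); Q = [K⁺]^2/[Ni²⁺]^1.
From E = E° − (0.0592/n) log Q: log Q = (E° − E)·n/0.0592 = (+2.66 − (+2.759))·2/0.0592 = -3.3446.
So 1·log[Ni²⁺] = 2·log(0.008) − log Q = -4.1938 − (-3.3446) = -0.8492; [Ni²⁺] = 10^(-0.8492) ≈ 0.14 M.

0.14 M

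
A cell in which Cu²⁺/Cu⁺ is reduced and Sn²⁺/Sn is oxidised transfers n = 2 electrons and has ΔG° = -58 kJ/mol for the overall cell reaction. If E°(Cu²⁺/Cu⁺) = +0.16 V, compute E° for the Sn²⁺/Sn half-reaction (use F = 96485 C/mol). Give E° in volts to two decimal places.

E°cell = −ΔG°/(nF) = −(-58×10³)/((2)(96485)) = +0.301 V.
Since Cu²⁺/Cu⁺ is the cathode and Sn²⁺/Sn the anode, E°cell = E°(Cu²⁺/Cu⁺) − E°(Sn²⁺/Sn).
So E°(Sn²⁺/Sn) = E°(Cu²⁺/Cu⁺) − E°cell = (+0.16) − (+0.301) = -0.14 V.

-0.14 V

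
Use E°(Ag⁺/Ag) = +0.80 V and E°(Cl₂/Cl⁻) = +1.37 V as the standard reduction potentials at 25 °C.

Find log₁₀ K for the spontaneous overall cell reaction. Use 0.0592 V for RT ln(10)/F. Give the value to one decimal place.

Cathode: Cl₂/Cl⁻; anode: Ag⁺/Ag. E°cell = +0.57 V, n = 2.
log K = nE°cell / 0.0592 = (2)(+0.57) / 0.0592 = 19.3.

19.3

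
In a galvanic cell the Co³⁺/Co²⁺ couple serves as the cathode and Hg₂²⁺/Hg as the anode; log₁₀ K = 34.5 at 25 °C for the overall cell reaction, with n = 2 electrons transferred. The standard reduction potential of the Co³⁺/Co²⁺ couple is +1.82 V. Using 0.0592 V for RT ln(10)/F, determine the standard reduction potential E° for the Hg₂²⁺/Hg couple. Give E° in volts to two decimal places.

E°cell = (0.0592/n)·log K = (0.0592/2)(34.5) = +1.021 V.
Since Co³⁺/Co²⁺ is the cathode and Hg₂²⁺/Hg the anode, E°cell = E°(Co³⁺/Co²⁺) − E°(Hg₂²⁺/Hg).
So E°(Hg₂²⁺/Hg) = E°(Co³⁺/Co²⁺) − E°cell = (+1.82) − (+1.021) = +0.80 V.

+0.80 V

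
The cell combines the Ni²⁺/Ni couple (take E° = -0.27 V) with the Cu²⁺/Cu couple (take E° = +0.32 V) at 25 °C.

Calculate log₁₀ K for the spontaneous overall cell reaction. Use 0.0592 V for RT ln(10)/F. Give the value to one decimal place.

19.9

Cathode: Cu²⁺/Cu; anode: Ni²⁺/Ni. E°cell = +0.59 V, n = 2.
log K = nE°cell / 0.0592 = (2)(+0.59) / 0.0592 = 19.9.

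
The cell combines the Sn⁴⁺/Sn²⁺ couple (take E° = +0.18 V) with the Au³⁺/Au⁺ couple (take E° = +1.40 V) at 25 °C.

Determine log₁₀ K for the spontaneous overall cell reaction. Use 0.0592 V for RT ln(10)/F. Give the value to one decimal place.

41.2

Cathode: Au³⁺/Au⁺; anode: Sn⁴⁺/Sn²⁺. E°cell = +1.22 V, n = 2.
log K = nE°cell / 0.0592 = (2)(+1.22) / 0.0592 = 41.2.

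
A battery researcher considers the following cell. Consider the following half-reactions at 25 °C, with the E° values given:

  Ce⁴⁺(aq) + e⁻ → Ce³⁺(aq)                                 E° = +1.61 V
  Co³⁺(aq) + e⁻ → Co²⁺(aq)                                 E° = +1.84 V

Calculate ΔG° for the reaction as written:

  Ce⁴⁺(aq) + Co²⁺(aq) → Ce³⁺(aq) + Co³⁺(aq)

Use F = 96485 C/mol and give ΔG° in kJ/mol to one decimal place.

+22.2 kJ/mol

As written, Ce⁴⁺/Ce³⁺ is reduced (cathode) and Co³⁺/Co²⁺ is oxidised (anode), so E°cell = (+1.61) − (+1.84) = -0.23 V.
Balancing electrons gives n = 1.
ΔG° = −nFE° = −(1)(96485)(-0.23) = 22,192 J = +22.2 kJ/mol.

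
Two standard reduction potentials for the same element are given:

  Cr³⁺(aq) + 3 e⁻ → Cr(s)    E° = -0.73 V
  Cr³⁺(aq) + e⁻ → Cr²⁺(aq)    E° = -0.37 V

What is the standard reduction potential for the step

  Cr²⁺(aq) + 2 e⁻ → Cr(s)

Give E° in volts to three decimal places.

-0.910 V

Sequential free energies add, so n₃E°₃ = n₁E°₁ + n₂E°₂.
With n₃ = 3, and the known step contributing 1×(-0.37) V, the unknown satisfies 2·E° = 3×(-0.73) − 1×(-0.37) = -1.820.
E° = -1.820 / 2 = -0.910 V.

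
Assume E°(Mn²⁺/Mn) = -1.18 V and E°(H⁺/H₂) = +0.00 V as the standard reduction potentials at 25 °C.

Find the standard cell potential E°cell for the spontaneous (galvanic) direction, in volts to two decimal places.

The H⁺/H₂ couple has the higher reduction potential, so it is the cathode; Mn²⁺/Mn is oxidised at the anode.
E°cell = E°(cathode) − E°(anode) = (+0.00) − (-1.18) = +1.18 V.

+1.18 V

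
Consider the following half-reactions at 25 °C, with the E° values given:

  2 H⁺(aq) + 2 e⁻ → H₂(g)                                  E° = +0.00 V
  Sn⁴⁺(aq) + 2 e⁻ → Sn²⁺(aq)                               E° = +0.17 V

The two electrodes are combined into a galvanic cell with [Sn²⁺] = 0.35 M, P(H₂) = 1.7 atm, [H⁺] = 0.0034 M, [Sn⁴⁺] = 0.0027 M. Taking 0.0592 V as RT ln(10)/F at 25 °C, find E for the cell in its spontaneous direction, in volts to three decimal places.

Sn⁴⁺/Sn²⁺ is the cathode (higher E°), H⁺/H₂ the anode: E°cell = +0.17 − (+0.00) = +0.17 V, n = 2.
Overall: Sn⁴⁺(aq) + H₂(g) → Sn²⁺(aq) + 2 H⁺(aq)
Q = [Sn²⁺]·[H⁺]^2 / ([Sn⁴⁺]·P(H₂)); log Q = -3.055.
E = E° − (0.0592/n) log Q = +0.17 − (0.0592/2)(-3.055) = +0.260 V.

+0.260 V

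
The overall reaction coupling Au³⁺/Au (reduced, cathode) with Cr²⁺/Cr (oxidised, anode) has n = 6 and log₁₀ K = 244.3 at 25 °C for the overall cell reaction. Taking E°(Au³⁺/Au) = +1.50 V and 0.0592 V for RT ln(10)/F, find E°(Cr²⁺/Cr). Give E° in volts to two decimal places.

-0.91 V

E°cell = (0.0592/n)·log K = (0.0592/6)(244.3) = +2.410 V.
Since Au³⁺/Au is the cathode and Cr²⁺/Cr the anode, E°cell = E°(Au³⁺/Au) − E°(Cr²⁺/Cr).
So E°(Cr²⁺/Cr) = E°(Au³⁺/Au) − E°cell = (+1.50) − (+2.410) = -0.91 V.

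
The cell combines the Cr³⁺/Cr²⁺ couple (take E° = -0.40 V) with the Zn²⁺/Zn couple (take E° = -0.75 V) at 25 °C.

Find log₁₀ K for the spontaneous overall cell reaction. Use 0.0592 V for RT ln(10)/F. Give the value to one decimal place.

Cathode: Cr³⁺/Cr²⁺; anode: Zn²⁺/Zn. E°cell = +0.35 V, n = 2.
log K = nE°cell / 0.0592 = (2)(+0.35) / 0.0592 = 11.8.

11.8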